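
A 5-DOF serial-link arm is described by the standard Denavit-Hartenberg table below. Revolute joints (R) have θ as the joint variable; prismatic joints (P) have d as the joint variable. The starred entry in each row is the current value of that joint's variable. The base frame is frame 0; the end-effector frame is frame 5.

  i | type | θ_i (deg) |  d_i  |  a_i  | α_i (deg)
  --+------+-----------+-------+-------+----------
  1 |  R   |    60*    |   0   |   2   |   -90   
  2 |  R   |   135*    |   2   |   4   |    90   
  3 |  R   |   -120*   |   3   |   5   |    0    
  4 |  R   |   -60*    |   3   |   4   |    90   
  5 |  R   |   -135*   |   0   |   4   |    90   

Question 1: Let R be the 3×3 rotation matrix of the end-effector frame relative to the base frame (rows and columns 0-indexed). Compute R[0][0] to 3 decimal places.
-0.500

End-effector x-axis (col 0 of R) = (-0.5000,-0.8660,0.0000)
R[0][0] = -0.5000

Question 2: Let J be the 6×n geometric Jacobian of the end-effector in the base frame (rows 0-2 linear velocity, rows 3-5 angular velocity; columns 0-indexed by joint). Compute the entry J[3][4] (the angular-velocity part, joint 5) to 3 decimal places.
-0.866

axis z_4 = (-0.8660,0.5000,0.0000); lever o_n−o_4 = (-2.0000,-3.4641,0.0000)
cross product → J_v[:, 4] = (0.0000,-0.0000,4.0000)
J_ω[:, 4] = z_4
entry J[3][4] = -0.8660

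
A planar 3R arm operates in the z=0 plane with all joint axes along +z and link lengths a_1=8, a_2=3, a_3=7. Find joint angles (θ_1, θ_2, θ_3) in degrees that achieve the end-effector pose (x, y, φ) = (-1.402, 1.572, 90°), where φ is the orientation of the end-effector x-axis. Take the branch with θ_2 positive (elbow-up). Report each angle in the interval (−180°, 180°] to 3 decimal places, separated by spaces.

wrist centre = target − a_3·(cos φ, sin φ) = (-1.4020, -5.4280)
cos θ_2 = (31.4288−8²−3²)/(2·8·3) = -0.8661; θ_2 = 150.0048° (elbow-up)
β = atan2(-5.4280,-1.4020) = -104.4824°; ψ = atan2(1.4998,5.4018) = 15.5171°
θ_1 = β − ψ = -119.9995°
θ_3 = φ − θ_1 − θ_2 = 59.9947° (wrapped to (-180°,180°])

-119.999 150.005 59.995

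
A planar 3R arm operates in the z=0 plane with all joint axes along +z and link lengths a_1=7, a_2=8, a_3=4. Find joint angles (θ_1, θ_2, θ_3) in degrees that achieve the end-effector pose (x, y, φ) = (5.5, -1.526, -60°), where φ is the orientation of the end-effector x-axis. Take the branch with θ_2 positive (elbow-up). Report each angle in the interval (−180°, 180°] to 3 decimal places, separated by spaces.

wrist centre = target − a_3·(cos φ, sin φ) = (3.5000, 1.9381)
cos θ_2 = (16.0062−7²−8²)/(2·7·8) = -0.8660; θ_2 = 149.9989° (elbow-up)
β = atan2(1.9381,3.5000) = 28.9752°; ψ = atan2(4.0001,0.0719) = 88.9706°
θ_1 = β − ψ = -59.9954°
θ_3 = φ − θ_1 − θ_2 = -150.0035° (wrapped to (-180°,180°])

-59.995 149.999 -150.003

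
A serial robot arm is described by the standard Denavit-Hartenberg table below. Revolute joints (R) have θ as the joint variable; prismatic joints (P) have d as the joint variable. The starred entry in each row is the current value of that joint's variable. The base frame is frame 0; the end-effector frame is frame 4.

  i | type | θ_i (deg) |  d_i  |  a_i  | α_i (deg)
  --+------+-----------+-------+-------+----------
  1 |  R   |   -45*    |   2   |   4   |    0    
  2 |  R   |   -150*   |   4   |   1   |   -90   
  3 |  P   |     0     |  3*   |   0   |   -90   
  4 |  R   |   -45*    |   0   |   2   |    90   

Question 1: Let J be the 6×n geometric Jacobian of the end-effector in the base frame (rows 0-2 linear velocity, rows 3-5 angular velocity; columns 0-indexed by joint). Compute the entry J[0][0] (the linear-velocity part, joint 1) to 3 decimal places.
6.467

axis z_0 = ẑ; lever o_n−o_0 = (-0.6460,-6.4674,6.0000)
cross product → J_v[:, 0] = (6.4674,-0.6460,0.0000)
J_ω[:, 0] = z_0
entry J[0][0] = 6.4674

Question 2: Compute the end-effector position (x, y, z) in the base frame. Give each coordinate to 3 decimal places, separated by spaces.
-0.646 -6.467 6.000

after link 1: o_1 = (2.8284, -2.8284, 2.0000)
after link 2: o_2 = (1.8625, -2.5696, 6.0000)
after link 3: o_3 = (1.0860, -5.4674, 6.0000)
after link 4: o_4 = (-0.6460, -6.4674, 6.0000)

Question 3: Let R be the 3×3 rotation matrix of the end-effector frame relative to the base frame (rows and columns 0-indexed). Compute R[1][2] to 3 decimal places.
End-effector z-axis (col 2 of R) = (0.5000,-0.8660,0.0000)
R[1][2] = -0.8660

-0.866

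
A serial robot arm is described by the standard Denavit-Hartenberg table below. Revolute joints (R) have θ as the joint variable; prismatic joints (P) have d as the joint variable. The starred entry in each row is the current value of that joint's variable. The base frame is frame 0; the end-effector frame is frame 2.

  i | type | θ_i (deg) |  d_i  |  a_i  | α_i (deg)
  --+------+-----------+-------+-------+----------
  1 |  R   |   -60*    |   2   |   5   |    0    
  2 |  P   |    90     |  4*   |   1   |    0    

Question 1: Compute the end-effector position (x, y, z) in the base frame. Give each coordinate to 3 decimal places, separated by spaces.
after link 1: o_1 = (2.5000, -4.3301, 2.0000)
after link 2: o_2 = (3.3660, -3.8301, 6.0000)

3.366 -3.830 6.000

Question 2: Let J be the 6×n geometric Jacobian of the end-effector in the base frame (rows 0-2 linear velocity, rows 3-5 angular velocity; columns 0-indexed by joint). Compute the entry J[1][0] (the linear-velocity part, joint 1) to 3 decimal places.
3.366

axis z_0 = ẑ; lever o_n−o_0 = (3.3660,-3.8301,6.0000)
cross product → J_v[:, 0] = (3.8301,3.3660,-0.0000)
J_ω[:, 0] = z_0
entry J[1][0] = 3.3660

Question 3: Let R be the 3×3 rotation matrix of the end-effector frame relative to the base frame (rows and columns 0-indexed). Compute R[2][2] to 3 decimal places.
End-effector z-axis (col 2 of R) = (0.0000,0.0000,1.0000)
R[2][2] = 1.0000

1.000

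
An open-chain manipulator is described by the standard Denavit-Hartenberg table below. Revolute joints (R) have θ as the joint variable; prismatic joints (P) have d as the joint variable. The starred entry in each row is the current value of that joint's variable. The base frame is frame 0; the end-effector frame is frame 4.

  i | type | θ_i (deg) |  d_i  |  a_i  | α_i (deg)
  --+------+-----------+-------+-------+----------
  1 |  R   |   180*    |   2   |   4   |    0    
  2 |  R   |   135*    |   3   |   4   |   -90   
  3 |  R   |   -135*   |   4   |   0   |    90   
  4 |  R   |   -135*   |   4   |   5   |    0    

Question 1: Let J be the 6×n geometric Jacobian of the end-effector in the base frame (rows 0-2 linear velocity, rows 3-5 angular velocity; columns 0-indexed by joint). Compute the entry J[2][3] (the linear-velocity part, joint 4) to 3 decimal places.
2.500

axis z_3 = (-0.5000,0.5000,-0.7071); lever o_n−o_3 = (-2.7322,-2.2678,-5.3284)
cross product → J_v[:, 3] = (-4.2678,-0.7322,2.5000)
J_ω[:, 3] = z_3
entry J[2][3] = 2.5000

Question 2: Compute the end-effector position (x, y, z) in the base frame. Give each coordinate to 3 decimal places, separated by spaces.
-1.075 -2.268 -0.328

after link 1: o_1 = (-4.0000, 0.0000, 2.0000)
after link 2: o_2 = (-1.1716, -2.8284, 5.0000)
after link 3: o_3 = (1.6569, -0.0000, 5.0000)
after link 4: o_4 = (-1.0754, -2.2678, -0.3284)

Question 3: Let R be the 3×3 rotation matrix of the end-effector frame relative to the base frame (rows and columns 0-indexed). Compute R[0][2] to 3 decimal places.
-0.500

End-effector z-axis (col 2 of R) = (-0.5000,0.5000,-0.7071)
R[0][2] = -0.5000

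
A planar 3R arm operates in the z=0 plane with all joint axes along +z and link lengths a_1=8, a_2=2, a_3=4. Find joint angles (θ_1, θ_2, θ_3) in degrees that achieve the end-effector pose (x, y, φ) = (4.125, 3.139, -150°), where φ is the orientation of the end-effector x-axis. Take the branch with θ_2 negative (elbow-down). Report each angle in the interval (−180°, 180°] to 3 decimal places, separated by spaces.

wrist centre = target − a_3·(cos φ, sin φ) = (7.5891, 5.1390)
cos θ_2 = (84.0038−8²−2²)/(2·8·2) = 0.5001; θ_2 = -59.9922° (elbow-down)
β = atan2(5.1390,7.5891) = 34.1041°; ψ = atan2(-1.7319,9.0002) = -10.8923°
θ_1 = β − ψ = 44.9964°
θ_3 = φ − θ_1 − θ_2 = -135.0042° (wrapped to (-180°,180°])

44.996 -59.992 -135.004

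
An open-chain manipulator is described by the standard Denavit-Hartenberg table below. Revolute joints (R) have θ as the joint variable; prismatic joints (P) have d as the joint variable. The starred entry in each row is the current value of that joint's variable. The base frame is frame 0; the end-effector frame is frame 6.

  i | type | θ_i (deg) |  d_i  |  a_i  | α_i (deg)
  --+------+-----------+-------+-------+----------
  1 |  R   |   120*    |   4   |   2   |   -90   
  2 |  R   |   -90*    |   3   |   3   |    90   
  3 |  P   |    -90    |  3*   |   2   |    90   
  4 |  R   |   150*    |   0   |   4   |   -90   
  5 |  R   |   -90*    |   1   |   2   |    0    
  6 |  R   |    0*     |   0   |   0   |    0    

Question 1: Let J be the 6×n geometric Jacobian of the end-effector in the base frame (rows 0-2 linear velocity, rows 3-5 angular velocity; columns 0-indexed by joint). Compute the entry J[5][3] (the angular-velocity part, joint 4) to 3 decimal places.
axis z_3 = (0.0000,-0.0000,-1.0000); lever o_n−o_3 = (-2.8660,-2.9641,-2.0000)
cross product → J_v[:, 3] = (-2.9641,2.8660,-0.0000)
J_ω[:, 3] = z_3
entry J[5][3] = -1.0000

-1.000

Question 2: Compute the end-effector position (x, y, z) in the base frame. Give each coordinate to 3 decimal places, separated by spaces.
after link 1: o_1 = (-1.0000, 1.7321, 4.0000)
after link 2: o_2 = (-3.5981, 0.2321, 7.0000)
after link 3: o_3 = (-0.3660, -1.3660, 7.0000)
after link 4: o_4 = (-2.3660, -4.8301, 7.0000)
after link 5: o_5 = (-3.2321, -4.3301, 5.0000)
after link 6: o_6 = (-3.2321, -4.3301, 5.0000)

-3.232 -4.330 5.000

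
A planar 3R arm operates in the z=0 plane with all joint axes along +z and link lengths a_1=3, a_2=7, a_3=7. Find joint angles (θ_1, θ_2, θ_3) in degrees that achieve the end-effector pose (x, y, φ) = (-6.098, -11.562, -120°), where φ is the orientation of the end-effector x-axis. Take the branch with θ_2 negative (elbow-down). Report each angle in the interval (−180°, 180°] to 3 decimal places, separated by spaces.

wrist centre = target − a_3·(cos φ, sin φ) = (-2.5980, -5.4998)
cos θ_2 = (36.9976−3²−7²)/(2·3·7) = -0.5001; θ_2 = -120.0037° (elbow-down)
β = atan2(-5.4998,-2.5980) = -115.2851°; ψ = atan2(-6.0620,-0.5004) = -94.7189°
θ_1 = β − ψ = -20.5662°
θ_3 = φ − θ_1 − θ_2 = 20.5699° (wrapped to (-180°,180°])

-20.566 -120.004 20.570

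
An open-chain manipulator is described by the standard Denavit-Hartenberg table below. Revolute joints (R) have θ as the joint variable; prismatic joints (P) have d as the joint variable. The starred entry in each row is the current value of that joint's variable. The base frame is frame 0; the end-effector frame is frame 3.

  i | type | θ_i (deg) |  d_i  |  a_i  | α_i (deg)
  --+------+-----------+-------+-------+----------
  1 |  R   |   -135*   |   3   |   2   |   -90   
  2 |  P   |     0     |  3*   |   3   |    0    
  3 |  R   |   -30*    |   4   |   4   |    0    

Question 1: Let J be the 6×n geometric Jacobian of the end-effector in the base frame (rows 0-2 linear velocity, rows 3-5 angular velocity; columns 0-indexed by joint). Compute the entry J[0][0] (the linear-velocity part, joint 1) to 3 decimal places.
10.935

axis z_0 = ẑ; lever o_n−o_0 = (-1.0353,-10.9348,5.0000)
cross product → J_v[:, 0] = (10.9348,-1.0353,0.0000)
J_ω[:, 0] = z_0
entry J[0][0] = 10.9348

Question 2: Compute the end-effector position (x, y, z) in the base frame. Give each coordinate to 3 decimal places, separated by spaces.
after link 1: o_1 = (-1.4142, -1.4142, 3.0000)
after link 2: o_2 = (-1.4142, -5.6569, 3.0000)
after link 3: o_3 = (-1.0353, -10.9348, 5.0000)

-1.035 -10.935 5.000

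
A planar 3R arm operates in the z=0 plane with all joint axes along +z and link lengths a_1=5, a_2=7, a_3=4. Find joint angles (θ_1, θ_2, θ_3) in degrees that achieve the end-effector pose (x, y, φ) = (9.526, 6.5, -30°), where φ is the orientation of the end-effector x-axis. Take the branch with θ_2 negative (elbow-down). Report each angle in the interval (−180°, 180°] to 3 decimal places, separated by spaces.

90.003 -60.003 -60.000

wrist centre = target − a_3·(cos φ, sin φ) = (6.0619, 8.5000)
cos θ_2 = (108.9966−5²−7²)/(2·5·7) = 0.5000; θ_2 = -60.0032° (elbow-down)
β = atan2(8.5000,6.0619) = 54.5049°; ψ = atan2(-6.0624,8.4997) = -35.4983°
θ_1 = β − ψ = 90.0032°
θ_3 = φ − θ_1 − θ_2 = -60.0000° (wrapped to (-180°,180°])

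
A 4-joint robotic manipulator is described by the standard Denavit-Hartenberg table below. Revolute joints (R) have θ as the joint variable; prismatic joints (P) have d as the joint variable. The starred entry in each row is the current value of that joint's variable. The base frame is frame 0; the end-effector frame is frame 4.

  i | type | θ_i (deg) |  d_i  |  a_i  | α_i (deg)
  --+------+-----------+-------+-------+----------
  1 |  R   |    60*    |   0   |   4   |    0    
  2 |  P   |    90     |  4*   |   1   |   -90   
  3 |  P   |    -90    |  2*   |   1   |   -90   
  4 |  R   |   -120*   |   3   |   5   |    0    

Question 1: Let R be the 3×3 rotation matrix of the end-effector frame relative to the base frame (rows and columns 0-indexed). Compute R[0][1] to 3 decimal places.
-0.250

End-effector y-axis (col 1 of R) = (-0.2500,-0.4330,0.8660)
R[0][1] = -0.2500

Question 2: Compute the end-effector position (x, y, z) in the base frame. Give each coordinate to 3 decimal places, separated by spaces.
after link 1: o_1 = (2.0000, 3.4641, 0.0000)
after link 2: o_2 = (1.1340, 3.9641, 4.0000)
after link 3: o_3 = (0.1340, 2.2321, 5.0000)
after link 4: o_4 = (-4.6292, -0.0179, 2.5000)

-4.629 -0.018 2.500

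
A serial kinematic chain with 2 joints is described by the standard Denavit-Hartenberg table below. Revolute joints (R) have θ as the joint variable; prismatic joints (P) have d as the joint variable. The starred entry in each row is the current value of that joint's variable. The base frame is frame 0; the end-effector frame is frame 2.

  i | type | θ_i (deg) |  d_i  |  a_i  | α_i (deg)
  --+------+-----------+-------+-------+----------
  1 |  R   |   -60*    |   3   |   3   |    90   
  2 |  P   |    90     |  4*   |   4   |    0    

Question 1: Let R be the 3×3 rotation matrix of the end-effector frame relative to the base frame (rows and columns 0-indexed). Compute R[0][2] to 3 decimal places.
-0.866

End-effector z-axis (col 2 of R) = (-0.8660,-0.5000,0.0000)
R[0][2] = -0.8660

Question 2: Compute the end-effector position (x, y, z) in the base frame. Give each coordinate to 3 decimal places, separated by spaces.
after link 1: o_1 = (1.5000, -2.5981, 3.0000)
after link 2: o_2 = (-1.9641, -4.5981, 7.0000)

-1.964 -4.598 7.000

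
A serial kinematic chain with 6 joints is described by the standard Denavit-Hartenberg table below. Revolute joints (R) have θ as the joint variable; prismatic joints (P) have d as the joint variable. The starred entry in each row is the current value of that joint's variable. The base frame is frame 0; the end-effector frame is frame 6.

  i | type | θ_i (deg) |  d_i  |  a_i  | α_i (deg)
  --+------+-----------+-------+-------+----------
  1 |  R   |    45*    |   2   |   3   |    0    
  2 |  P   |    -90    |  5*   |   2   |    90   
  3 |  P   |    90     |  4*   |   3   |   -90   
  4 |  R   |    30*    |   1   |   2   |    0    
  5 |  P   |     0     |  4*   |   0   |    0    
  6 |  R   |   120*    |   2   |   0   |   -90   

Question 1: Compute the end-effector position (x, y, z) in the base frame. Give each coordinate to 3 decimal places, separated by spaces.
after link 1: o_1 = (2.1213, 2.1213, 2.0000)
after link 2: o_2 = (3.5355, 0.7071, 7.0000)
after link 3: o_3 = (0.7071, -2.1213, 10.0000)
after link 4: o_4 = (0.7071, -0.7071, 11.7321)
after link 5: o_5 = (-2.1213, 2.1213, 11.7321)
after link 6: o_6 = (-3.5355, 3.5355, 11.7321)

-3.536 3.536 11.732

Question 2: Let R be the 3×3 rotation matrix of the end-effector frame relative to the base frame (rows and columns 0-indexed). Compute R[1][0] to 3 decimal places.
0.354

End-effector x-axis (col 0 of R) = (0.3536,0.3536,-0.8660)
R[1][0] = 0.3536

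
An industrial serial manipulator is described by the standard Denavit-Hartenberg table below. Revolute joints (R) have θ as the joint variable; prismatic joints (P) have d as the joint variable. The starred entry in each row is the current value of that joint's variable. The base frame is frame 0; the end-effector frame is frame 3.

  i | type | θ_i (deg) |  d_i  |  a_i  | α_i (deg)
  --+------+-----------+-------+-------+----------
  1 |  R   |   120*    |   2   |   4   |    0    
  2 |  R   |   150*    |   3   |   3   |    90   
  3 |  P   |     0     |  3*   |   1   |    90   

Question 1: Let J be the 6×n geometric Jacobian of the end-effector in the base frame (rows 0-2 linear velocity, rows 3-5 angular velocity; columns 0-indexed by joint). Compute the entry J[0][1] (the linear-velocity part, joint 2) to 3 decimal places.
4.000

axis z_1 = (0.0000,0.0000,1.0000); lever o_n−o_1 = (-3.0000,-4.0000,3.0000)
cross product → J_v[:, 1] = (4.0000,-3.0000,0.0000)
J_ω[:, 1] = z_1
entry J[0][1] = 4.0000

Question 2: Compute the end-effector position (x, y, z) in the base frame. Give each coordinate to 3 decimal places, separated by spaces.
after link 1: o_1 = (-2.0000, 3.4641, 2.0000)
after link 2: o_2 = (-2.0000, 0.4641, 5.0000)
after link 3: o_3 = (-5.0000, -0.5359, 5.0000)

-5.000 -0.536 5.000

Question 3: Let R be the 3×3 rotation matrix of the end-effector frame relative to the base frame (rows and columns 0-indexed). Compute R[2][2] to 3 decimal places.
-1.000

End-effector z-axis (col 2 of R) = (-0.0000,0.0000,-1.0000)
R[2][2] = -1.0000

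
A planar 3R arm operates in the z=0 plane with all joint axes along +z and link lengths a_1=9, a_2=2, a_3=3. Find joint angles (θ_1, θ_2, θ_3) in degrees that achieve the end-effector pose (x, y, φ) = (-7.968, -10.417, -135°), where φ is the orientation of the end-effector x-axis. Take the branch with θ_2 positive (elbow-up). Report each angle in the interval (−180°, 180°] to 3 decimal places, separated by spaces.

-135.002 59.996 -59.995

wrist centre = target − a_3·(cos φ, sin φ) = (-5.8467, -8.2957)
cos θ_2 = (103.0020−9²−2²)/(2·9·2) = 0.5001; θ_2 = 59.9964° (elbow-up)
β = atan2(-8.2957,-5.8467) = -125.1756°; ψ = atan2(1.7320,10.0001) = 9.8260°
θ_1 = β − ψ = -135.0016°
θ_3 = φ − θ_1 − θ_2 = -59.9948° (wrapped to (-180°,180°])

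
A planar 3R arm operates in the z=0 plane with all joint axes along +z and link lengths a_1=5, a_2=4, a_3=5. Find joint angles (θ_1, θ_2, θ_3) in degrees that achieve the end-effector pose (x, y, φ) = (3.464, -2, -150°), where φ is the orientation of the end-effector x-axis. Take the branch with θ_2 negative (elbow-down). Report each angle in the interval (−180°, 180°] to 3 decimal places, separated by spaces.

30.001 -60.003 -119.999

wrist centre = target − a_3·(cos φ, sin φ) = (7.7941, 0.5000)
cos θ_2 = (60.9984−5²−4²)/(2·5·4) = 0.5000; θ_2 = -60.0026° (elbow-down)
β = atan2(0.5000,7.7941) = 3.6705°; ψ = atan2(-3.4642,6.9998) = -26.3306°
θ_1 = β − ψ = 30.0012°
θ_3 = φ − θ_1 − θ_2 = -119.9985° (wrapped to (-180°,180°])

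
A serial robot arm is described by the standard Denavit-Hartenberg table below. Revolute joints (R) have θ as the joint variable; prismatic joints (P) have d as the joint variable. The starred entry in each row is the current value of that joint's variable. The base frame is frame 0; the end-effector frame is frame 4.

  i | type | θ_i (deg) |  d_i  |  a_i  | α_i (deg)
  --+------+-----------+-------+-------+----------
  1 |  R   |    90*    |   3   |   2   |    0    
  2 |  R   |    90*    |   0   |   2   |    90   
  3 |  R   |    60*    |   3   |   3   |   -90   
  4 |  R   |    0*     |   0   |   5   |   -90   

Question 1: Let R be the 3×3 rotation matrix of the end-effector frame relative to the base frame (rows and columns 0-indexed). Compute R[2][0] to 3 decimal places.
End-effector x-axis (col 0 of R) = (-0.5000,0.0000,0.8660)
R[2][0] = 0.8660

0.866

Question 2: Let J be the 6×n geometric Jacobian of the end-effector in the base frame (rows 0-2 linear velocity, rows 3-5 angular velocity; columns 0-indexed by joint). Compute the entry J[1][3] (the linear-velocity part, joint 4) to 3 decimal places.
axis z_3 = (0.8660,-0.0000,0.5000); lever o_n−o_3 = (-2.5000,0.0000,4.3301)
cross product → J_v[:, 3] = (-0.0000,-5.0000,-0.0000)
J_ω[:, 3] = z_3
entry J[1][3] = -5.0000

-5.000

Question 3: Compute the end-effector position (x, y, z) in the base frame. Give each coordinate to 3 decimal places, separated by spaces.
-6.000 5.000 9.928

after link 1: o_1 = (0.0000, 2.0000, 3.0000)
after link 2: o_2 = (-2.0000, 2.0000, 3.0000)
after link 3: o_3 = (-3.5000, 5.0000, 5.5981)
after link 4: o_4 = (-6.0000, 5.0000, 9.9282)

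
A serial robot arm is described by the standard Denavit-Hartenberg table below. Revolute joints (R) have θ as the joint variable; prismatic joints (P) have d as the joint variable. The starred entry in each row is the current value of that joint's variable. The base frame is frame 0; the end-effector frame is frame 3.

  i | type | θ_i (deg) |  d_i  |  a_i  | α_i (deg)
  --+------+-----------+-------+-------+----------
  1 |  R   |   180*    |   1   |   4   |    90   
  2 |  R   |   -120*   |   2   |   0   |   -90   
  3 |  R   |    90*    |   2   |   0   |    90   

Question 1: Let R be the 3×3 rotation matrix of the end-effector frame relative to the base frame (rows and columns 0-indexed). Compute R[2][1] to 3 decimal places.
End-effector y-axis (col 1 of R) = (-0.8660,0.0000,-0.5000)
R[2][1] = -0.5000

-0.500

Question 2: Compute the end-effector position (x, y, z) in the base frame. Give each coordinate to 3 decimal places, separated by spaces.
after link 1: o_1 = (-4.0000, 0.0000, 1.0000)
after link 2: o_2 = (-4.0000, 2.0000, 1.0000)
after link 3: o_3 = (-5.7321, 2.0000, 0.0000)

-5.732 2.000 0.000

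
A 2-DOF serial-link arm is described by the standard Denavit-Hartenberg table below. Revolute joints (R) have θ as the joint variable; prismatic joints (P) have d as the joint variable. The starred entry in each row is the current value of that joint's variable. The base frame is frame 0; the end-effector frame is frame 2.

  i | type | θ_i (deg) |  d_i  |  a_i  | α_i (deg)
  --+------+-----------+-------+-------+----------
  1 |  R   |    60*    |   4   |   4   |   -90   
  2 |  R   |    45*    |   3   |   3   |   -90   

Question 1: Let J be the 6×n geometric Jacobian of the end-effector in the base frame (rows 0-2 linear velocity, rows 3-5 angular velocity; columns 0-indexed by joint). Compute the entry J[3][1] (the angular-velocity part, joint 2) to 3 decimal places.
axis z_1 = (-0.8660,0.5000,0.0000); lever o_n−o_1 = (-1.5374,3.3371,-2.1213)
cross product → J_v[:, 1] = (-1.0607,-1.8371,-2.1213)
J_ω[:, 1] = z_1
entry J[3][1] = -0.8660

-0.866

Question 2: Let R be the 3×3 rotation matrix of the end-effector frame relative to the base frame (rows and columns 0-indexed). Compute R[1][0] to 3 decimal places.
End-effector x-axis (col 0 of R) = (0.3536,0.6124,-0.7071)
R[1][0] = 0.6124

0.612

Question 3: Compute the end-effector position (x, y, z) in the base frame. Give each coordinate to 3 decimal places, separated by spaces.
after link 1: o_1 = (2.0000, 3.4641, 4.0000)
after link 2: o_2 = (0.4626, 6.8012, 1.8787)

0.463 6.801 1.879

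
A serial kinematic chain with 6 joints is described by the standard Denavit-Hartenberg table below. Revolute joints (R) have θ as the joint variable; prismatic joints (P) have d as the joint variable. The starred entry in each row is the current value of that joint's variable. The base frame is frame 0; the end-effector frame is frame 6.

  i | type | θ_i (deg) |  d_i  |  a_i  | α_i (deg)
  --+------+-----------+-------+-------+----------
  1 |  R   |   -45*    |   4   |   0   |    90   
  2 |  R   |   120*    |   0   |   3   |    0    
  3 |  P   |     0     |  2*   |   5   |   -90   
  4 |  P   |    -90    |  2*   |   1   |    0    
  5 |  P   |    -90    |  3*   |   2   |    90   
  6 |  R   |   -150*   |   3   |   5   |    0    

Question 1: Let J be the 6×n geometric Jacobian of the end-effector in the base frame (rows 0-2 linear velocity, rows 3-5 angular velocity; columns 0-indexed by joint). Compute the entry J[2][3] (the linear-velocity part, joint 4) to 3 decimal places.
-0.500

prismatic axis z_3 = (-0.6124,0.6124,-0.5000)
J_v[:, 3] = z_3; J_ω[:, 3] = (0,0,0)
entry J[2][3] = -0.5000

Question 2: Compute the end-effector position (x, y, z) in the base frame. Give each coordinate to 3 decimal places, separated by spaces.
after link 1: o_1 = (0.0000, 0.0000, 4.0000)
after link 2: o_2 = (-1.0607, 1.0607, 6.5981)
after link 3: o_3 = (-4.2426, 1.4142, 10.9282)
after link 4: o_4 = (-6.1745, 1.9319, 9.9282)
after link 5: o_5 = (-7.3045, 3.0619, 6.6962)
after link 6: o_6 = (-5.1832, 5.1832, 11.6962)

-5.183 5.183 11.696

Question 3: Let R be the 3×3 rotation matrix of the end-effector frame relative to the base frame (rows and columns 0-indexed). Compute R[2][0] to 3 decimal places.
End-effector x-axis (col 0 of R) = (0.0000,0.0000,1.0000)
R[2][0] = 1.0000

1.000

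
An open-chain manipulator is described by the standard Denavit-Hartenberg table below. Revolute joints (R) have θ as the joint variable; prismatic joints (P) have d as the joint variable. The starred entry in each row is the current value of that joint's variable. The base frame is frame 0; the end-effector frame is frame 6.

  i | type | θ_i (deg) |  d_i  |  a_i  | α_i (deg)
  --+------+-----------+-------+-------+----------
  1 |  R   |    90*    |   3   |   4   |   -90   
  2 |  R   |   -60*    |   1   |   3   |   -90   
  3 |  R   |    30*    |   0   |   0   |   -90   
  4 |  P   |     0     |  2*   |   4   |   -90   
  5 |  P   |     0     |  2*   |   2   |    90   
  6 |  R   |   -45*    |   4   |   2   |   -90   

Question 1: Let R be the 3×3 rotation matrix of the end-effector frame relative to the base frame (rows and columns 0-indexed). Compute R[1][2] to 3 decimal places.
End-effector z-axis (col 2 of R) = (0.3536,-0.3062,0.8839)
R[1][2] = -0.3062

-0.306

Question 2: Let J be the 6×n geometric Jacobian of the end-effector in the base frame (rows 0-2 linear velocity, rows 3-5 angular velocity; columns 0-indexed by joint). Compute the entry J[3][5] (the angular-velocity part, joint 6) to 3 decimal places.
0.866

axis z_5 = (0.8660,-0.2500,-0.4330); lever o_n−o_5 = (4.1712,0.8371,-1.3785)
cross product → J_v[:, 5] = (0.7071,-0.6124,1.7678)
J_ω[:, 5] = z_5
entry J[3][5] = 0.8660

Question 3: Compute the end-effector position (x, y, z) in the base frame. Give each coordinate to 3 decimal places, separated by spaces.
after link 1: o_1 = (0.0000, 4.0000, 3.0000)
after link 2: o_2 = (-1.0000, 5.5000, 5.5981)
after link 3: o_3 = (-1.0000, 5.5000, 5.5981)
after link 4: o_4 = (2.7321, 6.7321, 7.7321)
after link 5: o_5 = (3.7321, 5.8660, 10.2321)
after link 6: o_6 = (7.9033, 6.7031, 8.8536)

7.903 6.703 8.854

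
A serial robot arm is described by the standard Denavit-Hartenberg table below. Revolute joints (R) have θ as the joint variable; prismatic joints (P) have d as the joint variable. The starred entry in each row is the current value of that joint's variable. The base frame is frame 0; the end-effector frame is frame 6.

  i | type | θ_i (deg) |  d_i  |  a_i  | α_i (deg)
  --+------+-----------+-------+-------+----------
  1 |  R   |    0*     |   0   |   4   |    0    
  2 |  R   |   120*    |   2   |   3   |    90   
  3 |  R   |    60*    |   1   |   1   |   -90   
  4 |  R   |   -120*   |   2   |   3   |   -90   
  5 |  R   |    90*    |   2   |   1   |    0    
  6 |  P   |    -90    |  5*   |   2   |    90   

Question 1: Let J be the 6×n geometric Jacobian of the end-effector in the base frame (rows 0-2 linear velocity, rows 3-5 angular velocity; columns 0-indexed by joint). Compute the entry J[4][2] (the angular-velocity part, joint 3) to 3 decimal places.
axis z_2 = (0.8660,0.5000,0.0000); lever o_n−o_2 = (6.9396,5.6405,4.4510)
cross product → J_v[:, 2] = (2.2255,-3.8546,1.4151)
J_ω[:, 2] = z_2
entry J[4][2] = 0.5000

0.500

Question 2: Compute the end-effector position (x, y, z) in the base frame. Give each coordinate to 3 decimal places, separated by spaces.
after link 1: o_1 = (4.0000, 0.0000, 0.0000)
after link 2: o_2 = (2.5000, 2.5981, 2.0000)
after link 3: o_3 = (3.1160, 3.5311, 2.8660)
after link 4: o_4 = (6.6071, 2.6806, 2.5670)
after link 5: o_5 = (6.6071, 4.6806, 3.5670)
after link 6: o_6 = (9.4396, 8.2386, 6.4510)

9.440 8.239 6.451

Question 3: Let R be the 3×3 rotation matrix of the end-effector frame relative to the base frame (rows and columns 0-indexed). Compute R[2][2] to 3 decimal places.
0.500

End-effector z-axis (col 2 of R) = (0.4330,-0.7500,0.5000)
R[2][2] = 0.5000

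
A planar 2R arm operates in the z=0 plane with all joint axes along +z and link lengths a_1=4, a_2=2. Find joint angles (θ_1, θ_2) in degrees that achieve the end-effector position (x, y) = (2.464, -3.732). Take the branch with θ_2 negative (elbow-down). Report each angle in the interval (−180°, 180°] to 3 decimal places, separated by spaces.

cos θ_2 = (19.9991−4²−2²)/(2·4·2) = -0.0001; θ_2 = -90.0032° (elbow-down)
β = atan2(-3.7320,2.4640) = -56.5658°; ψ = atan2(-2.0000,3.9999) = -26.5657°
θ_1 = β − ψ = -30.0001°

-30.000 -90.003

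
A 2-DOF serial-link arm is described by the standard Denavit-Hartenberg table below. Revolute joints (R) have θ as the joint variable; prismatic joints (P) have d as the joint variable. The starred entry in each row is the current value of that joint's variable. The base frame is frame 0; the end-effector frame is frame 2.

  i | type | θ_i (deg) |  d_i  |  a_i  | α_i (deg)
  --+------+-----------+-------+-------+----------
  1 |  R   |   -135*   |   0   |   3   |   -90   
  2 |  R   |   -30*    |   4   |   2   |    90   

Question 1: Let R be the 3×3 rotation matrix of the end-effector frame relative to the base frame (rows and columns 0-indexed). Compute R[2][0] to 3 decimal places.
End-effector x-axis (col 0 of R) = (-0.6124,-0.6124,0.5000)
R[2][0] = 0.5000

0.500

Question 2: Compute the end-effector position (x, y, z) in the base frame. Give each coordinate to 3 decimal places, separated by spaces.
-0.518 -6.174 1.000

after link 1: o_1 = (-2.1213, -2.1213, 0.0000)
after link 2: o_2 = (-0.5176, -6.1745, 1.0000)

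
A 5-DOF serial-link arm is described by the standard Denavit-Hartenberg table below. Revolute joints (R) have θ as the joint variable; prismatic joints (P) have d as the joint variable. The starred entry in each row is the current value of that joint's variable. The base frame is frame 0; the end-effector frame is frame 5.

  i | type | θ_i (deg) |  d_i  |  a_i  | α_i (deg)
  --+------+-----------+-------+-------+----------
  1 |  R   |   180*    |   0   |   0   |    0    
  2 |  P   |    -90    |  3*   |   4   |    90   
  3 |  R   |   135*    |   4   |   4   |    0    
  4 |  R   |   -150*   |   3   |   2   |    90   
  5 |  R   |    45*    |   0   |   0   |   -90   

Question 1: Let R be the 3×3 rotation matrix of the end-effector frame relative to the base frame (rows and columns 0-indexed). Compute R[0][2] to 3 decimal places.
0.707

End-effector z-axis (col 2 of R) = (0.7071,-0.6830,0.1830)
R[0][2] = 0.7071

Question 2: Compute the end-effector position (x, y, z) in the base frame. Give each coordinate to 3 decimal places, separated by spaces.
7.000 3.103 5.311

after link 1: o_1 = (0.0000, 0.0000, 0.0000)
after link 2: o_2 = (0.0000, 4.0000, 3.0000)
after link 3: o_3 = (4.0000, 1.1716, 5.8284)
after link 4: o_4 = (7.0000, 3.1034, 5.3108)
after link 5: o_5 = (7.0000, 3.1034, 5.3108)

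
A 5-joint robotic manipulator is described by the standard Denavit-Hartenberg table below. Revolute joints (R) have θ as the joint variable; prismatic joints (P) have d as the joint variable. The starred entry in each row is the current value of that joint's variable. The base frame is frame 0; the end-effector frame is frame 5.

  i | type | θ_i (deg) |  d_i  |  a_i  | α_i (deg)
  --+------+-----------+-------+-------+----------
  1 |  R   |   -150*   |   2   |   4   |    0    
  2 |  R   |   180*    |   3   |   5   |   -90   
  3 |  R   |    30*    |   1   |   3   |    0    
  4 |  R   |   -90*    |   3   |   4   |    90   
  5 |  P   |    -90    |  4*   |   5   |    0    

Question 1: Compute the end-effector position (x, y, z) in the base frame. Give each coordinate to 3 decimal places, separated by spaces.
after link 1: o_1 = (-3.4641, -2.0000, 2.0000)
after link 2: o_2 = (0.8660, 0.5000, 5.0000)
after link 3: o_3 = (2.6160, 2.6651, 3.5000)
after link 4: o_4 = (2.8481, 6.2631, 6.9641)
after link 5: o_5 = (2.3481, 0.2010, 8.9641)

2.348 0.201 8.964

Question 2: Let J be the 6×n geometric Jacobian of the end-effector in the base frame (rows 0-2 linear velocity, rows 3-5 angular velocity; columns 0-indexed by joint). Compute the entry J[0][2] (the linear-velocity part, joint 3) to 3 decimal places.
3.433

axis z_2 = (-0.5000,0.8660,0.0000); lever o_n−o_2 = (1.4821,-0.2990,3.9641)
cross product → J_v[:, 2] = (3.4330,1.9821,-1.1340)
J_ω[:, 2] = z_2
entry J[0][2] = 3.4330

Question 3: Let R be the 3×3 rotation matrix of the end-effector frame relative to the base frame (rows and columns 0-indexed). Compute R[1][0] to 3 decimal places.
-0.866

End-effector x-axis (col 0 of R) = (0.5000,-0.8660,0.0000)
R[1][0] = -0.8660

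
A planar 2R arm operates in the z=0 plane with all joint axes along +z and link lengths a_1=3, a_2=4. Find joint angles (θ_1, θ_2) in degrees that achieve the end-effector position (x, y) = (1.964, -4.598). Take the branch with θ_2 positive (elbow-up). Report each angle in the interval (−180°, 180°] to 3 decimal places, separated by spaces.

cos θ_2 = (24.9989−3²−4²)/(2·3·4) = -0.0000; θ_2 = 90.0026° (elbow-up)
β = atan2(-4.5980,1.9640) = -66.8706°; ψ = atan2(4.0000,2.9998) = 53.1318°
θ_1 = β − ψ = -120.0024°

-120.002 90.003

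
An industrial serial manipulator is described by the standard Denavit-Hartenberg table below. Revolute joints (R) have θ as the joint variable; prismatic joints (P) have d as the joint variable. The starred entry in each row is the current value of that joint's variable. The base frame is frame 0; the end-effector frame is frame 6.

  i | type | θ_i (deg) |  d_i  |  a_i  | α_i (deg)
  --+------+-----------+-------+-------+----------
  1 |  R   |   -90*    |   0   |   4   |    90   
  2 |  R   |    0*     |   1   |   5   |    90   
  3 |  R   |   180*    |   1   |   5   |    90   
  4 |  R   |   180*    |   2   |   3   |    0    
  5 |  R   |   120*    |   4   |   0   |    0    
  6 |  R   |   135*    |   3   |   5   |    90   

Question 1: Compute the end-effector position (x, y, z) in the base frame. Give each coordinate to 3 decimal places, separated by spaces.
after link 1: o_1 = (0.0000, -4.0000, 0.0000)
after link 2: o_2 = (-1.0000, -9.0000, 0.0000)
after link 3: o_3 = (-1.0000, -4.0000, -1.0000)
after link 4: o_4 = (-3.0000, -7.0000, -1.0000)
after link 5: o_5 = (-7.0000, -7.0000, -1.0000)
after link 6: o_6 = (-10.0000, -5.7059, -5.8296)

-10.000 -5.706 -5.830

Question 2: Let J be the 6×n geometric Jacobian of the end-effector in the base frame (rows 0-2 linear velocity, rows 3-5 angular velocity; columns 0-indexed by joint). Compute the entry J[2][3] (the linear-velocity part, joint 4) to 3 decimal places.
axis z_3 = (-1.0000,-0.0000,0.0000); lever o_n−o_3 = (-9.0000,-1.7059,-4.8296)
cross product → J_v[:, 3] = (0.0000,-4.8296,1.7059)
J_ω[:, 3] = z_3
entry J[2][3] = 1.7059

1.706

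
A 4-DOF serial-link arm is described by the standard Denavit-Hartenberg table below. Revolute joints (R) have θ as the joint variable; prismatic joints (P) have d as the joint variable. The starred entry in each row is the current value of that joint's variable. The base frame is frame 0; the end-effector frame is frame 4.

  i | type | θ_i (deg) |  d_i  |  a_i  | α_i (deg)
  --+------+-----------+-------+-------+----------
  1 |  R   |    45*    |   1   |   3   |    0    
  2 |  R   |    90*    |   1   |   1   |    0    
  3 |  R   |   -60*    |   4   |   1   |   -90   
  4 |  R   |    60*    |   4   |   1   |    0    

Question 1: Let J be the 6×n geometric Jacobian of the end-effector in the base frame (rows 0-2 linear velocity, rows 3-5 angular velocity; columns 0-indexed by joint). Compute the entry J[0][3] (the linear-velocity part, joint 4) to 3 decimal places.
-0.224

axis z_3 = (-0.9659,0.2588,0.0000); lever o_n−o_3 = (-3.7343,1.5182,-0.8660)
cross product → J_v[:, 3] = (-0.2241,-0.8365,-0.5000)
J_ω[:, 3] = z_3
entry J[0][3] = -0.2241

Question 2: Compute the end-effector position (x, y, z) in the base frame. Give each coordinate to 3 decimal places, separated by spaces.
after link 1: o_1 = (2.1213, 2.1213, 1.0000)
after link 2: o_2 = (1.4142, 2.8284, 2.0000)
after link 3: o_3 = (1.6730, 3.7944, 6.0000)
after link 4: o_4 = (-2.0613, 5.3126, 5.1340)

-2.061 5.313 5.134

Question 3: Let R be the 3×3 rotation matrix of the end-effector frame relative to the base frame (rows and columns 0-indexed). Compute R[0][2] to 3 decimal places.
-0.966

End-effector z-axis (col 2 of R) = (-0.9659,0.2588,0.0000)
R[0][2] = -0.9659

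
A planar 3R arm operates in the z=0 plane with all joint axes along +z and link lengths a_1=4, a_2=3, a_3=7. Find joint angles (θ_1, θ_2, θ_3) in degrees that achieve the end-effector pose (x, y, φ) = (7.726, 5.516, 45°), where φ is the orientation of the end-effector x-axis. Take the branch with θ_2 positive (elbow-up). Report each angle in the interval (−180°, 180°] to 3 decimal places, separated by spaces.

wrist centre = target − a_3·(cos φ, sin φ) = (2.7763, 0.5663)
cos θ_2 = (8.0282−4²−3²)/(2·4·3) = -0.7072; θ_2 = 135.0041° (elbow-up)
β = atan2(0.5663,2.7763) = 11.5281°; ψ = atan2(2.1212,1.8785) = 48.4716°
θ_1 = β − ψ = -36.9435°
θ_3 = φ − θ_1 − θ_2 = -53.0606° (wrapped to (-180°,180°])

-36.943 135.004 -53.061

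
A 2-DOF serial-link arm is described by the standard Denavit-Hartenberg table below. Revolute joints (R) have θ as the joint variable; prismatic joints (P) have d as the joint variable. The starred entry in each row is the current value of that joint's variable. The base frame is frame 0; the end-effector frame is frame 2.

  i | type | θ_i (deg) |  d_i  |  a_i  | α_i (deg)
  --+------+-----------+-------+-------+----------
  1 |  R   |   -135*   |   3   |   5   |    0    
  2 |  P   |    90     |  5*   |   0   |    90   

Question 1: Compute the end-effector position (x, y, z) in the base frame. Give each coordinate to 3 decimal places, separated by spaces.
-3.536 -3.536 8.000

after link 1: o_1 = (-3.5355, -3.5355, 3.0000)
after link 2: o_2 = (-3.5355, -3.5355, 8.0000)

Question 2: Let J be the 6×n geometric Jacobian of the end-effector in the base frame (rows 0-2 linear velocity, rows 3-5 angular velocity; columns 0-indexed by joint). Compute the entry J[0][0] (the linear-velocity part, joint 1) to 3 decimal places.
3.536

axis z_0 = ẑ; lever o_n−o_0 = (-3.5355,-3.5355,8.0000)
cross product → J_v[:, 0] = (3.5355,-3.5355,0.0000)
J_ω[:, 0] = z_0
entry J[0][0] = 3.5355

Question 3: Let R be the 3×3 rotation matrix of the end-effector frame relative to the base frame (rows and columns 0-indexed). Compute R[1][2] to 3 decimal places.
-0.707

End-effector z-axis (col 2 of R) = (-0.7071,-0.7071,0.0000)
R[1][2] = -0.7071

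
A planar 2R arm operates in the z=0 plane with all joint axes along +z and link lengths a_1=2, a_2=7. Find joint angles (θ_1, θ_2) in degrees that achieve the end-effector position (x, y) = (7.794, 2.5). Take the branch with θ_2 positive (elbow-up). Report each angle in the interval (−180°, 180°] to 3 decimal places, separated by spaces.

cos θ_2 = (66.9964−2²−7²)/(2·2·7) = 0.4999; θ_2 = 60.0084° (elbow-up)
β = atan2(2.5000,7.7940) = 17.7841°; ψ = atan2(6.0627,5.4991) = 47.7907°
θ_1 = β − ψ = -30.0065°

-30.007 60.008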